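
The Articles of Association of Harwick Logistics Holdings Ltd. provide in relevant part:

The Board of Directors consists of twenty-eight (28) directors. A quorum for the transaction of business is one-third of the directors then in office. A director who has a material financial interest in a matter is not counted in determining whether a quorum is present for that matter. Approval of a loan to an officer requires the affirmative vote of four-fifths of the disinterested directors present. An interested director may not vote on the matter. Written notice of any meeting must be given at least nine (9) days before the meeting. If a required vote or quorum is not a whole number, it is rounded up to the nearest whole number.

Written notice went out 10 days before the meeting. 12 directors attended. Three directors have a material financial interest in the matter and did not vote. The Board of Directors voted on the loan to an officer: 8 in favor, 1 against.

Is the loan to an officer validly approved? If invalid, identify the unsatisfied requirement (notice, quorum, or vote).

Notice: 10 days given; 9 required (10 ≥ 9). Satisfied.
Quorum: 12 present, but the 3 interested directors do not count, leaving 9. Quorum is 10. Not satisfied.
Vote: the loan to an officer requires four-fifths of the disinterested directors present (12 − 3 = 9). 4/5 of 9 = 7.20, rounded up to 8, so 8 affirmative votes are needed; 8 voted in favor. Satisfied. (Moot — without a quorum no business can be validly transacted.)

Invalid — quorum requirement not satisfied.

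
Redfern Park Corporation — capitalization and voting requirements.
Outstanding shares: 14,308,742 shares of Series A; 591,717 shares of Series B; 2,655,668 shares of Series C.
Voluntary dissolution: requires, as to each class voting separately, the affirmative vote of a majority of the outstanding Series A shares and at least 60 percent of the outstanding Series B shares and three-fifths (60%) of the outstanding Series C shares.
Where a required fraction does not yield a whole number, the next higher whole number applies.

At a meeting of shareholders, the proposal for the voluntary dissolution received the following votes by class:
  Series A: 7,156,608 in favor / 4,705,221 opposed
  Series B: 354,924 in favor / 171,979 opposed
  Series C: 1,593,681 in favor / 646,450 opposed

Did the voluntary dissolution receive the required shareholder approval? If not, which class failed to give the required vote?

Series A: a majority of 14308742 is 7154372; 7,154,372 required, 7,156,608 in favor — approved.
Series B: 3/5 of 591717 = 355030.20, rounded up to 355031; 355,031 required, 354,924 in favor — not approved.
Series C: 3/5 of 2655668 = 1593400.80, rounded up to 1593401; 1,593,401 required, 1,593,681 in favor — approved.

Not approved — the Series B shares did not give the required vote.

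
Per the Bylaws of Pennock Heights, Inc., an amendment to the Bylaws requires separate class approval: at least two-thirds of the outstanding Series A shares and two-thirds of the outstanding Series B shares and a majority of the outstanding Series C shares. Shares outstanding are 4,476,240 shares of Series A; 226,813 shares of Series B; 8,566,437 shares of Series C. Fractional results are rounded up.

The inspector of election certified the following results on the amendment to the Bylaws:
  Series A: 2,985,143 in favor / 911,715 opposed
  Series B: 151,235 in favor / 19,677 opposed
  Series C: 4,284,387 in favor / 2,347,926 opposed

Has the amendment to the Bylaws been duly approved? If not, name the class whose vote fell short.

Approved — every class gave the required vote.

Series A: 2/3 of 4476240 = 2984160; 2,984,160 required, 2,985,143 in favor — approved.
Series B: 2/3 of 226813 = 151208.67, rounded up to 151209; 151,209 required, 151,235 in favor — approved.
Series C: a majority of 8566437 is 4283219; 4,283,219 required, 4,284,387 in favor — approved.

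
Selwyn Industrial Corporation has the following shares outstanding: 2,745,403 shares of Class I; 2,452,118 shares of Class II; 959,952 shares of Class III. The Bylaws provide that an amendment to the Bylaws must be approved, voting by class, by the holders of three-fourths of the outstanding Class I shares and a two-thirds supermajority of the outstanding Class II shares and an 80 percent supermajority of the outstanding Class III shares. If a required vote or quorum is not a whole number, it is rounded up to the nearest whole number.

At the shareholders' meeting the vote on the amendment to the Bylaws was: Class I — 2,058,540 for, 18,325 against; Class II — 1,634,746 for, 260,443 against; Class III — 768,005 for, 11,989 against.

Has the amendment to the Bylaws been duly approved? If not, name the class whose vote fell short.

Not approved — the Class I shares did not give the required vote.

Class I: 3/4 of 2745403 = 2059052.25, rounded up to 2059053; 2,059,053 required, 2,058,540 in favor — not approved.
Class II: 2/3 of 2452118 = 1634745.33, rounded up to 1634746; 1,634,746 required, 1,634,746 in favor — approved.
Class III: 4/5 of 959952 = 767961.60, rounded up to 767962; 767,962 required, 768,005 in favor — approved.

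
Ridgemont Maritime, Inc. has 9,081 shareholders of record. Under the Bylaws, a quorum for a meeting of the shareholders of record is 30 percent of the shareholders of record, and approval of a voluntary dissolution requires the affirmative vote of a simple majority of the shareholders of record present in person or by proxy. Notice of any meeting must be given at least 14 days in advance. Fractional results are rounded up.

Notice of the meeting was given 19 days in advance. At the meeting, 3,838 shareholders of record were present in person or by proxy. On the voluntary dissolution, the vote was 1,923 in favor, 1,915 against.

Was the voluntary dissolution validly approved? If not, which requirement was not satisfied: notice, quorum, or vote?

Notice: 19 days given; 14 required. Satisfied.
Quorum: 30% of 9,081 = 2,724.30, rounded up to 2,725; 3,838 present. Satisfied.
Vote: requires a majority of those present (3,838); a majority of 3838 is 1920, so 1,920 needed; 1,923 in favor. Satisfied.

Valid — all requirements satisfied.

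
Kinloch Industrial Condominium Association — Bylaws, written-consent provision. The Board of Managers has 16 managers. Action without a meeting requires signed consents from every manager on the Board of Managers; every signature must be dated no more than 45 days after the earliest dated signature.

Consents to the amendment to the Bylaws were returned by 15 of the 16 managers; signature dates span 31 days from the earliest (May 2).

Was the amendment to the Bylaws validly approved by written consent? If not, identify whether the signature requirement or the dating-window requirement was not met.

Signatures required: all of 16 — unanimous means all 16, so 16 needed; 15 signed. Insufficient.
Dating window: the latest signature is 31 days after the earliest; the limit is 45 days. Within the window.

Not effective — insufficient signatures.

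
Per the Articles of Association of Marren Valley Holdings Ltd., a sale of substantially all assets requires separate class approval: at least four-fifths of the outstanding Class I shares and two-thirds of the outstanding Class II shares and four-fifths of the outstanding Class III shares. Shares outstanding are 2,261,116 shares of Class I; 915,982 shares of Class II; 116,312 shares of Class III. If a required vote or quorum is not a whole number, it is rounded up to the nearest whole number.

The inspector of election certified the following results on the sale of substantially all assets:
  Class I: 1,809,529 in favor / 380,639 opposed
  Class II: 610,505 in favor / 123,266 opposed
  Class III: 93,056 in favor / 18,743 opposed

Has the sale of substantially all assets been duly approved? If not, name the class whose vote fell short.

Class I: 4/5 of 2261116 = 1808892.80, rounded up to 1808893; 1,808,893 required, 1,809,529 in favor — approved.
Class II: 2/3 of 915982 = 610654.67, rounded up to 610655; 610,655 required, 610,505 in favor — not approved.
Class III: 4/5 of 116312 = 93049.60, rounded up to 93050; 93,050 required, 93,056 in favor — approved.

Not approved — the Class II shares did not give the required vote.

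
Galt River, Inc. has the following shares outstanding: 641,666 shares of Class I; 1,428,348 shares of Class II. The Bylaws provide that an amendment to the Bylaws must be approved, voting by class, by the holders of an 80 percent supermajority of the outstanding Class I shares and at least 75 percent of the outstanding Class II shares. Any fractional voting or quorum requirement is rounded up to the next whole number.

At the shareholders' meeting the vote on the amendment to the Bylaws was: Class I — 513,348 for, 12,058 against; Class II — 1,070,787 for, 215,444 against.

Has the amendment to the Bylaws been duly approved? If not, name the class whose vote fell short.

Class I: 4/5 of 641666 = 513332.80, rounded up to 513333; 513,333 required, 513,348 in favor — approved.
Class II: 3/4 of 1428348 = 1071261; 1,071,261 required, 1,070,787 in favor — not approved.

Not approved — the Class II shares did not give the required vote.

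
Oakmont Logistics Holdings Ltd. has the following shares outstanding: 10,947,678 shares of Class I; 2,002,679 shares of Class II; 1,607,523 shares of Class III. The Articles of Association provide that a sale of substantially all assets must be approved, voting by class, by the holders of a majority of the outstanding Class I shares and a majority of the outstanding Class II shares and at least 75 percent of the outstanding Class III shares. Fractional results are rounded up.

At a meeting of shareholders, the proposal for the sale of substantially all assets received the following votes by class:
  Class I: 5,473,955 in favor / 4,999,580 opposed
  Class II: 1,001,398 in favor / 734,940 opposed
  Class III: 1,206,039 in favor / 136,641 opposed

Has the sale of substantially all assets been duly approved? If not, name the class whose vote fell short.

Approved — every class gave the required vote.

Class I: a majority of 10947678 is 5473840; 5,473,840 required, 5,473,955 in favor — approved.
Class II: a majority of 2002679 is 1001340; 1,001,340 required, 1,001,398 in favor — approved.
Class III: 3/4 of 1607523 = 1205642.25, rounded up to 1205643; 1,205,643 required, 1,206,039 in favor — approved.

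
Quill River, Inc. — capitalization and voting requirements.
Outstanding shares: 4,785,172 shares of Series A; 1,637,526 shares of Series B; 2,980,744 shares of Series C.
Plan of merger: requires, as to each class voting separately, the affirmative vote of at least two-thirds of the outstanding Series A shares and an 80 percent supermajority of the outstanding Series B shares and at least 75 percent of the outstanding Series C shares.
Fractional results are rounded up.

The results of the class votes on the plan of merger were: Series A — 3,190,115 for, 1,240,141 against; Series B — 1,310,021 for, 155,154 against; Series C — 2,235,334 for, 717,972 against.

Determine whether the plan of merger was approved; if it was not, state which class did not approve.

Not approved — the Series C shares did not give the required vote.

Series A: 2/3 of 4785172 = 3190114.67, rounded up to 3190115; 3,190,115 required, 3,190,115 in favor — approved.
Series B: 4/5 of 1637526 = 1310020.80, rounded up to 1310021; 1,310,021 required, 1,310,021 in favor — approved.
Series C: 3/4 of 2980744 = 2235558; 2,235,558 required, 2,235,334 in favor — not approved.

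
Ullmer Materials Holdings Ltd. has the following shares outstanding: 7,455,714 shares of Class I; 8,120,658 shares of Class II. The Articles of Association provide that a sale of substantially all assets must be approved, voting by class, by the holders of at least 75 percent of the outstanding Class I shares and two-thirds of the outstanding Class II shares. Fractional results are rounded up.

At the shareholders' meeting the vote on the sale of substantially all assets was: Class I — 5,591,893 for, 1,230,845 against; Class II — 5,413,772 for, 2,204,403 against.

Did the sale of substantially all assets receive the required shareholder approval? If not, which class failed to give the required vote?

Class I: 3/4 of 7455714 = 5591785.50, rounded up to 5591786; 5,591,786 required, 5,591,893 in favor — approved.
Class II: 2/3 of 8120658 = 5413772; 5,413,772 required, 5,413,772 in favor — approved.

Approved — every class gave the required vote.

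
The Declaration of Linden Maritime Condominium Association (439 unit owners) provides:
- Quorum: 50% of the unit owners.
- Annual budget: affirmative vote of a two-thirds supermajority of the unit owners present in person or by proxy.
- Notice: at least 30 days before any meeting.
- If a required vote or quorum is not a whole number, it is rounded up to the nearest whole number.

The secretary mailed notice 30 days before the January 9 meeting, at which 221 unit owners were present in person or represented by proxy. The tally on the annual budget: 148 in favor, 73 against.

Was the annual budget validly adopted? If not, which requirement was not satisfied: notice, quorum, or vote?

Notice: 30 days given; 30 required. Satisfied.
Quorum: 50% of 439 = 219.50, rounded up to 220; 221 present. Satisfied.
Vote: requires two-thirds of those present (221); 2/3 of 221 = 147.33, rounded up to 148, so 148 needed; 148 in favor. Satisfied.

Valid — all requirements satisfied.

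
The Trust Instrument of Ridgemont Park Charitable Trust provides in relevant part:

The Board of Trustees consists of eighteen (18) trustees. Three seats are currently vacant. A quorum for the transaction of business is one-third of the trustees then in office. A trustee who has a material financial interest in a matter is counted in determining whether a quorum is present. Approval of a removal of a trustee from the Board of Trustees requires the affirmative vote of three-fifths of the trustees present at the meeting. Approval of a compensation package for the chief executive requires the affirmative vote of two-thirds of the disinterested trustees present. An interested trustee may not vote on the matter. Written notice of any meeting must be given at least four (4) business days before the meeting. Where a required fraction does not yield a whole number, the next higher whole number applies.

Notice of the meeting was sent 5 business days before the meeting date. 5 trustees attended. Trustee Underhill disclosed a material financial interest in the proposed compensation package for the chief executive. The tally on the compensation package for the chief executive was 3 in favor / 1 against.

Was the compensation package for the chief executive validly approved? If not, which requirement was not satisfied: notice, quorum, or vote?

Valid — all requirements satisfied.

Notice: 5 business days given; 4 required (5 ≥ 4). Satisfied.
Quorum: 5 present (interested trustees count toward quorum); quorum is 5. Satisfied.
Vote: the compensation package for the chief executive requires two-thirds of the disinterested trustees present (5 − 1 = 4). 2/3 of 4 = 2.67, rounded up to 3, so 3 affirmative votes are needed; 3 voted in favor. Satisfied.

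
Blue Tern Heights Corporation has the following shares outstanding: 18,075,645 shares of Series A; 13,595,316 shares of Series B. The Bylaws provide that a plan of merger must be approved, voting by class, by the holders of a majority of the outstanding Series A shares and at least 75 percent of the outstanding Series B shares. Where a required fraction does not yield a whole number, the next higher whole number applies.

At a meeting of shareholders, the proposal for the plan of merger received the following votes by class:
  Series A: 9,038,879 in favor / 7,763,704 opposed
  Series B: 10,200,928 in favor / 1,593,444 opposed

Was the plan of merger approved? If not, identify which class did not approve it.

Series A: a majority of 18075645 is 9037823; 9,037,823 required, 9,038,879 in favor — approved.
Series B: 3/4 of 13595316 = 10196487; 10,196,487 required, 10,200,928 in favor — approved.

Approved — every class gave the required vote.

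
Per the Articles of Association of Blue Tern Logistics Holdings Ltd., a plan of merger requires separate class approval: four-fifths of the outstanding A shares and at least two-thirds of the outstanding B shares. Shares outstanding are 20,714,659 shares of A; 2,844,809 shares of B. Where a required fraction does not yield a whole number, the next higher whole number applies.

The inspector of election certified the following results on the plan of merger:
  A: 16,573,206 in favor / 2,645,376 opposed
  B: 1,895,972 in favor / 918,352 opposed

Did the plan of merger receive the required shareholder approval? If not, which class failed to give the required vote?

Not approved — the B shares did not give the required vote.

A: 4/5 of 20714659 = 16571727.20, rounded up to 16571728; 16,571,728 required, 16,573,206 in favor — approved.
B: 2/3 of 2844809 = 1896539.33, rounded up to 1896540; 1,896,540 required, 1,895,972 in favor — not approved.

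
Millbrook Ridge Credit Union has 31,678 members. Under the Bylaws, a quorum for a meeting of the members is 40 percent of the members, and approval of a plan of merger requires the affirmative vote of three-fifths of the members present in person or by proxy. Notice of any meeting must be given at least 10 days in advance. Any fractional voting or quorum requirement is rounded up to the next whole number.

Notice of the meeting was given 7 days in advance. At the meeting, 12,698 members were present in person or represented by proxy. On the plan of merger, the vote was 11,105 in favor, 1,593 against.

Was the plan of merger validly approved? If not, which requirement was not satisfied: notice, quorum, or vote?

Invalid — notice requirement not satisfied.

Notice: 7 days given; 10 required. Not satisfied.
Quorum: 40% of 31,678 = 12,671.20, rounded up to 12,672; 12,698 present. Satisfied.
Vote: requires three-fifths of those present (12,698); 3/5 of 12698 = 7618.80, rounded up to 7619, so 7,619 needed; 11,105 in favor. Satisfied.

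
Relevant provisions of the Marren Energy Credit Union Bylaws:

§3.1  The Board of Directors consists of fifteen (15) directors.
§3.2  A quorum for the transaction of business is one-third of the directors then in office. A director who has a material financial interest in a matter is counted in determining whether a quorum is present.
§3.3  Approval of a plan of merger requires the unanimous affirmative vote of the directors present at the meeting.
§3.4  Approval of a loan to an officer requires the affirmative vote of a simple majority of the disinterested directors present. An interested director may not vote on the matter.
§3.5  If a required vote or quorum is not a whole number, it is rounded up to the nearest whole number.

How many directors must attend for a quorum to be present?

5

1/3 of 15 = 5.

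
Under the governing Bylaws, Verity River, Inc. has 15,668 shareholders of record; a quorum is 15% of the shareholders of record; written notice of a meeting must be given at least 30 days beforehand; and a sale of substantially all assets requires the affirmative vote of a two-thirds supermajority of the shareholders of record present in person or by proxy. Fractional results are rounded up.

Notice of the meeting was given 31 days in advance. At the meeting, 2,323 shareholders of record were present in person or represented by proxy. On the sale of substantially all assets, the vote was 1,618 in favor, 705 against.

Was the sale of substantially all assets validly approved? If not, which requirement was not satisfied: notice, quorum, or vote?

Notice: 31 days given; 30 required. Satisfied.
Quorum: 15% of 15,668 = 2,350.20, rounded up to 2,351; 2,323 present. Not satisfied.
Vote: requires two-thirds of those present (2,323); 2/3 of 2323 = 1548.67, rounded up to 1549, so 1,549 needed; 1,618 in favor. Satisfied.

Invalid — quorum requirement not satisfied.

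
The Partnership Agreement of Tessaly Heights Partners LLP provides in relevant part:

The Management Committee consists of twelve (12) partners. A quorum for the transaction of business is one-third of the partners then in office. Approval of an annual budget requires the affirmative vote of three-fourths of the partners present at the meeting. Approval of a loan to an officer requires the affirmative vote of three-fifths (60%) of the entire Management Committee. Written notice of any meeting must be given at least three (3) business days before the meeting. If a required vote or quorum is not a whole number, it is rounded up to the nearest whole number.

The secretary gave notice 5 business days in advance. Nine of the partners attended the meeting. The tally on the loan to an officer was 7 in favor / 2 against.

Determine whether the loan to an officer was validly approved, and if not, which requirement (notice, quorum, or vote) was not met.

Invalid — vote requirement not satisfied.

Notice: 5 business days given; 3 required (5 ≥ 3). Satisfied.
Quorum: 9 present; quorum is 4. Satisfied.
Vote: the loan to an officer requires three-fifths of the entire Management Committee (12). 3/5 of 12 = 7.20, rounded up to 8, so 8 affirmative votes are needed; 7 voted in favor. Not satisfied.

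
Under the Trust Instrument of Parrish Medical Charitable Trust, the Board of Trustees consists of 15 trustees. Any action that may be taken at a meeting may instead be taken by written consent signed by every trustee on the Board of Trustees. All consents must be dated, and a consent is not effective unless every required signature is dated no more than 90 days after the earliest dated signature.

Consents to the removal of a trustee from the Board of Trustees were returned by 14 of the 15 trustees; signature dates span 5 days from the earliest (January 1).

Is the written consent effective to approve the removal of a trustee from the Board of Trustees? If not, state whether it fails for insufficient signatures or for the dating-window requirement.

Signatures required: every one of 15 — unanimous means all 15, so 15 needed; 14 signed. Insufficient.
Dating window: the latest signature is 5 days after the earliest; the limit is 90 days. Within the window.

Not effective — insufficient signatures.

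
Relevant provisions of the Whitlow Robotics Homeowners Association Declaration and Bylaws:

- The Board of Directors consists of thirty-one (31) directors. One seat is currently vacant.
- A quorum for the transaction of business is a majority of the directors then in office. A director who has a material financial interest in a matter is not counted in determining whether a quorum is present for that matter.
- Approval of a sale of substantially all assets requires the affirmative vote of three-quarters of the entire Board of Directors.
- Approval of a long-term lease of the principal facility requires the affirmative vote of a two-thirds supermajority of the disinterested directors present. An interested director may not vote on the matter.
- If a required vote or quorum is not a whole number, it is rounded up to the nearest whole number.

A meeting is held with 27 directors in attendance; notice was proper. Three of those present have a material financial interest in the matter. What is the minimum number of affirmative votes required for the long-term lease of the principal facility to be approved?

The long-term lease of the principal facility requires two-thirds of the disinterested directors present (27 − 3 = 24).
2/3 of 24 = 16.

16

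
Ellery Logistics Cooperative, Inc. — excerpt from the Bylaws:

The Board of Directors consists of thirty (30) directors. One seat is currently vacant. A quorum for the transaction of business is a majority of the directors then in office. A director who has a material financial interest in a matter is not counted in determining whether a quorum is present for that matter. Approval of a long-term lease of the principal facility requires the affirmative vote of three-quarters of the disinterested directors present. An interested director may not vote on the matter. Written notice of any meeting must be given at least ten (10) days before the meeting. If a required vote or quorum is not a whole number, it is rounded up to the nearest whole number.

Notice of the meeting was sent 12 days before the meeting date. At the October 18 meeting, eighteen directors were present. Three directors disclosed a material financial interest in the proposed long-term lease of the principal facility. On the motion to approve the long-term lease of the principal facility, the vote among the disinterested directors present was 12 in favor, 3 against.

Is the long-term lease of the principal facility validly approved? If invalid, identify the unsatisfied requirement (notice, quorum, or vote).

Notice: 12 days given; 10 required (12 ≥ 10). Satisfied.
Quorum: 18 present, but the 3 interested directors do not count, leaving 15. Quorum is 15. Satisfied.
Vote: the long-term lease of the principal facility requires three-fourths of the disinterested directors present (18 − 3 = 15). 3/4 of 15 = 11.25, rounded up to 12, so 12 affirmative votes are needed; 12 voted in favor. Satisfied.

Valid — all requirements satisfied.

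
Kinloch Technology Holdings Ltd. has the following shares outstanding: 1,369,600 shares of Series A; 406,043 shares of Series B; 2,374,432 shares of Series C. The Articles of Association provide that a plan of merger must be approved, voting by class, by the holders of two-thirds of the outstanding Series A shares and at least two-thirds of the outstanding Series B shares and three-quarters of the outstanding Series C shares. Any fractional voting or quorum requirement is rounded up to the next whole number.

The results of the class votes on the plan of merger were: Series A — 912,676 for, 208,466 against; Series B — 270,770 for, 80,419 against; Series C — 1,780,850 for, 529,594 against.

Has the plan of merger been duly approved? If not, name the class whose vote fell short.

Not approved — the Series A shares did not give the required vote.

Series A: 2/3 of 1369600 = 913066.67, rounded up to 913067; 913,067 required, 912,676 in favor — not approved.
Series B: 2/3 of 406043 = 270695.33, rounded up to 270696; 270,696 required, 270,770 in favor — approved.
Series C: 3/4 of 2374432 = 1780824; 1,780,824 required, 1,780,850 in favor — approved.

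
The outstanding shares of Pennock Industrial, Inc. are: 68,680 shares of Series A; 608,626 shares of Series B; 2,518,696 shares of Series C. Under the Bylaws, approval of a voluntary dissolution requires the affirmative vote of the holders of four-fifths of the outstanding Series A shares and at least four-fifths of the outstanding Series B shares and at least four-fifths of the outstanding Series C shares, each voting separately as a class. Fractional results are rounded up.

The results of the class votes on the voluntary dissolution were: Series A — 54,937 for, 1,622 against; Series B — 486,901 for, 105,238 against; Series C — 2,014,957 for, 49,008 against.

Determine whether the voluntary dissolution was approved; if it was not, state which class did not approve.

Not approved — the Series A shares did not give the required vote.

Series A: 4/5 of 68680 = 54944; 54,944 required, 54,937 in favor — not approved.
Series B: 4/5 of 608626 = 486900.80, rounded up to 486901; 486,901 required, 486,901 in favor — approved.
Series C: 4/5 of 2518696 = 2014956.80, rounded up to 2014957; 2,014,957 required, 2,014,957 in favor — approved.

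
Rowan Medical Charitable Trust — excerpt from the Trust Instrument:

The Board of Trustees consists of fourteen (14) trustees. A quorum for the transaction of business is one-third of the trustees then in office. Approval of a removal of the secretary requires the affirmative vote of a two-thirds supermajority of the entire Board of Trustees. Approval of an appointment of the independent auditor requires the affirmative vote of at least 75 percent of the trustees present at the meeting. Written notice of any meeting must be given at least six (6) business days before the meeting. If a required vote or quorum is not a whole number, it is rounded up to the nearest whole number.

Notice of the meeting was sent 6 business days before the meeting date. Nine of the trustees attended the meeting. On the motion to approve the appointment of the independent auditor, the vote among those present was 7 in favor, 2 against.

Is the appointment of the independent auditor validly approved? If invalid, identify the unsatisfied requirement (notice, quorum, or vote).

Valid — all requirements satisfied.

Notice: 6 business days given; 6 required (6 ≥ 6). Satisfied.
Quorum: 9 present; quorum is 5. Satisfied.
Vote: the appointment of the independent auditor requires three-fourths of the trustees present (9). 3/4 of 9 = 6.75, rounded up to 7, so 7 affirmative votes are needed; 7 voted in favor. Satisfied.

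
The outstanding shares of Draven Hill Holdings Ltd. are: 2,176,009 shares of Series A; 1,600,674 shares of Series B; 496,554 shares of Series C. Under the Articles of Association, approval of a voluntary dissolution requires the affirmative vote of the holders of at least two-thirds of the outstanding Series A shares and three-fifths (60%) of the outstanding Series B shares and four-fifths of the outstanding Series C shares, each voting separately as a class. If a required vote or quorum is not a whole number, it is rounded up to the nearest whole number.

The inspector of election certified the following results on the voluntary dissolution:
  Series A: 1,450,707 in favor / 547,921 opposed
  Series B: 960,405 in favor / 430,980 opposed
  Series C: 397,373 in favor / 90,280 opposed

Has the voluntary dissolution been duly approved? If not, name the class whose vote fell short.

Series A: 2/3 of 2176009 = 1450672.67, rounded up to 1450673; 1,450,673 required, 1,450,707 in favor — approved.
Series B: 3/5 of 1600674 = 960404.40, rounded up to 960405; 960,405 required, 960,405 in favor — approved.
Series C: 4/5 of 496554 = 397243.20, rounded up to 397244; 397,244 required, 397,373 in favor — approved.

Approved — every class gave the required vote.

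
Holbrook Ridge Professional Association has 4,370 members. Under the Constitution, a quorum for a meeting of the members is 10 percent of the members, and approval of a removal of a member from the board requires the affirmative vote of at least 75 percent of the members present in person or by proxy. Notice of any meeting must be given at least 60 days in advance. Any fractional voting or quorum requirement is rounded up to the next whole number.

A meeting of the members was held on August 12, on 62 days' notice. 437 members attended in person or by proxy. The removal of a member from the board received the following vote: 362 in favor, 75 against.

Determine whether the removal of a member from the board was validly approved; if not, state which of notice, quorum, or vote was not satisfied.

Notice: 62 days given; 60 required. Satisfied.
Quorum: 10% of 4,370 = 437; 437 present. Satisfied.
Vote: requires three-fourths of those present (437); 3/4 of 437 = 327.75, rounded up to 328, so 328 needed; 362 in favor. Satisfied.

Valid — all requirements satisfied.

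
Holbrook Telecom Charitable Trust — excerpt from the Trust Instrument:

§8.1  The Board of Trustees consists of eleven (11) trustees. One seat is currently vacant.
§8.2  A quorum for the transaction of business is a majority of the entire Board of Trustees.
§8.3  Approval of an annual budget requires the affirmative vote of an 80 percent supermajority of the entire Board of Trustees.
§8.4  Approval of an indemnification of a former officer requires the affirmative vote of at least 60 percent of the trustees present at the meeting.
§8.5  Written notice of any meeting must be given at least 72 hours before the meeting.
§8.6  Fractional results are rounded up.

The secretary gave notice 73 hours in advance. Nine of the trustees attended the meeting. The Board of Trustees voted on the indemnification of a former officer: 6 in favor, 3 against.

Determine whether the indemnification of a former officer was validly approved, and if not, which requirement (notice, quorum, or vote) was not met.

Notice: 73 hours given; 72 required (73 ≥ 72). Satisfied.
Quorum: 9 present; quorum is 6. Satisfied.
Vote: the indemnification of a former officer requires three-fifths of the trustees present (9). 3/5 of 9 = 5.40, rounded up to 6, so 6 affirmative votes are needed; 6 voted in favor. Satisfied.

Valid — all requirements satisfied.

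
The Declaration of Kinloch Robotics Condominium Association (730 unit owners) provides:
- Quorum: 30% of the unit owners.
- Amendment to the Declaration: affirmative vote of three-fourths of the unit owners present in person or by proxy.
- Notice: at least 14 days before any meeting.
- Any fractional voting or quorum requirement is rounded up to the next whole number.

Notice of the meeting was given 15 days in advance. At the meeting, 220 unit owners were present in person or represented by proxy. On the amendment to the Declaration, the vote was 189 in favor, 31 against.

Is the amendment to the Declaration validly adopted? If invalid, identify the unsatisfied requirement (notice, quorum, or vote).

Valid — all requirements satisfied.

Notice: 15 days given; 14 required. Satisfied.
Quorum: 30% of 730 = 219; 220 present. Satisfied.
Vote: requires three-fourths of those present (220); 3/4 of 220 = 165, so 165 needed; 189 in favor. Satisfied.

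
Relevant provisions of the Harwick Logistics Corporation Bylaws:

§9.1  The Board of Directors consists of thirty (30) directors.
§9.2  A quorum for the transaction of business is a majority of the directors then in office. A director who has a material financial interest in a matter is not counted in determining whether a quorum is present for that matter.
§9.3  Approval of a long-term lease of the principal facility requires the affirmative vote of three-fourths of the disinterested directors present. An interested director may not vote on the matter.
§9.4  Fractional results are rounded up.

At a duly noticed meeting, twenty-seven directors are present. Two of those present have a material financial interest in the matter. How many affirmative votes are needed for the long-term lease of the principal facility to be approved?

19

The long-term lease of the principal facility requires three-fourths of the disinterested directors present (27 − 2 = 25).
3/4 of 25 = 18.75, rounded up to 19.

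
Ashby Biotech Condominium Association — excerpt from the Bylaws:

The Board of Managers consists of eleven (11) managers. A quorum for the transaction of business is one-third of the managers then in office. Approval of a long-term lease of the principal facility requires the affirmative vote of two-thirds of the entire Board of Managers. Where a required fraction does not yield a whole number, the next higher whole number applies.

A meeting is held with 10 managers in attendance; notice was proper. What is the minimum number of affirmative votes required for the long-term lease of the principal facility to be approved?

The long-term lease of the principal facility requires two-thirds of the entire Board of Managers (11).
2/3 of 11 = 7.33, rounded up to 8.

8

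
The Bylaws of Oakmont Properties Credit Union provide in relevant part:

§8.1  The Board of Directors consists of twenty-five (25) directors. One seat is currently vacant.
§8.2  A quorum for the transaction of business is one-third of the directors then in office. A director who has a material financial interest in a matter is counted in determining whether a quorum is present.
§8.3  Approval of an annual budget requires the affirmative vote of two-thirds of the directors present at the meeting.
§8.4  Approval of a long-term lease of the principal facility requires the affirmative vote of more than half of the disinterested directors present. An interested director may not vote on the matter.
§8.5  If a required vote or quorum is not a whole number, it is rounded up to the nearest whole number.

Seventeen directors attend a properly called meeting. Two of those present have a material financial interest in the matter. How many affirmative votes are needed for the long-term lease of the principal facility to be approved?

8

The long-term lease of the principal facility requires a majority of the disinterested directors present (17 − 2 = 15).
A majority of 15 is 8.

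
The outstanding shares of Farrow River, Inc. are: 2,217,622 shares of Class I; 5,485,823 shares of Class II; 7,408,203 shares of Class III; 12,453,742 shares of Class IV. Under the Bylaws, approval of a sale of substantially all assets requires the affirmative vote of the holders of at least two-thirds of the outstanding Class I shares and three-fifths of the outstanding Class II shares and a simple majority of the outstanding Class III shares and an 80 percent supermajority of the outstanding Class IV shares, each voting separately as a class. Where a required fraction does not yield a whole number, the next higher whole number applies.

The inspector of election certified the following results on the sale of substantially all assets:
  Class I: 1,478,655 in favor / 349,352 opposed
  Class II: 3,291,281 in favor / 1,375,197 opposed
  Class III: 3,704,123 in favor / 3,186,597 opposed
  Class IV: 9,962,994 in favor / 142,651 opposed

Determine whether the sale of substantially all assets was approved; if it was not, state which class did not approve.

Class I: 2/3 of 2217622 = 1478414.67, rounded up to 1478415; 1,478,415 required, 1,478,655 in favor — approved.
Class II: 3/5 of 5485823 = 3291493.80, rounded up to 3291494; 3,291,494 required, 3,291,281 in favor — not approved.
Class III: a majority of 7408203 is 3704102; 3,704,102 required, 3,704,123 in favor — approved.
Class IV: 4/5 of 12453742 = 9962993.60, rounded up to 9962994; 9,962,994 required, 9,962,994 in favor — approved.

Not approved — the Class II shares did not give the required vote.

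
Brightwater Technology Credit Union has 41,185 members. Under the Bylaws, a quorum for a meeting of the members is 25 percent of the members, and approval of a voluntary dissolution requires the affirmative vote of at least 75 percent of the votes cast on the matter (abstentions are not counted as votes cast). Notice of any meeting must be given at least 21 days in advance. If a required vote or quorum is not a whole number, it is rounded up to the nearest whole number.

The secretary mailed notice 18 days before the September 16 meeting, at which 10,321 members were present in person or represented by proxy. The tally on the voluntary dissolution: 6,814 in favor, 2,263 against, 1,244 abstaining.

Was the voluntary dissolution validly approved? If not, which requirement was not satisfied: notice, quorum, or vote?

Notice: 18 days given; 21 required. Not satisfied.
Quorum: 25% of 41,185 = 10,296.25, rounded up to 10,297; 10,321 present. Satisfied.
Vote: requires three-fourths of the votes cast (10,321 − 1,244 abstaining = 9,077); 3/4 of 9077 = 6807.75, rounded up to 6808, so 6,808 needed; 6,814 in favor. Satisfied.

Invalid — notice requirement not satisfied.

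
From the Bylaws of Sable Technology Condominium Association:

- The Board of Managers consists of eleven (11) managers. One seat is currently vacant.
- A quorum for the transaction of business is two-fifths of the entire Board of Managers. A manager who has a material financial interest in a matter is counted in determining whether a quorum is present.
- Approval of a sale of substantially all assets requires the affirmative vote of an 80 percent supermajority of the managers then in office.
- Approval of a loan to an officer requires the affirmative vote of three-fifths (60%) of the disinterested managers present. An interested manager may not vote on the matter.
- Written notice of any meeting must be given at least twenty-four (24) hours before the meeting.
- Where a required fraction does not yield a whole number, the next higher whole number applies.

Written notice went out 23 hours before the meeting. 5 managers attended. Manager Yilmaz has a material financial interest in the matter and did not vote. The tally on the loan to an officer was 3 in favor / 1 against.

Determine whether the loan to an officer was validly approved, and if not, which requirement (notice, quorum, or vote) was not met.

Invalid — notice requirement not satisfied.

Notice: 23 hours given; 24 required (23 < 24). Not satisfied.
Quorum: 5 present (interested managers count toward quorum); quorum is 5. Satisfied.
Vote: the loan to an officer requires three-fifths of the disinterested managers present (5 − 1 = 4). 3/5 of 4 = 2.40, rounded up to 3, so 3 affirmative votes are needed; 3 voted in favor. Satisfied.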